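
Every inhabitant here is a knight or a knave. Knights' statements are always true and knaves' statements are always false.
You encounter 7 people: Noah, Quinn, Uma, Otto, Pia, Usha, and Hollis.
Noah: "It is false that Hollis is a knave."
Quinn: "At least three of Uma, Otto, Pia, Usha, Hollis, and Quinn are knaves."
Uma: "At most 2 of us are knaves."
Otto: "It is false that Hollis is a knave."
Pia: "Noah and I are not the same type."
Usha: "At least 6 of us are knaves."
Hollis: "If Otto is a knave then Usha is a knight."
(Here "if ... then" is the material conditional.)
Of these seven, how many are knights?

2

The unique consistent assignment is Noah=knave, Quinn=knight, Uma=knave, Otto=knave, Pia=knight, Usha=knave, Hollis=knave.
That has 2 knights.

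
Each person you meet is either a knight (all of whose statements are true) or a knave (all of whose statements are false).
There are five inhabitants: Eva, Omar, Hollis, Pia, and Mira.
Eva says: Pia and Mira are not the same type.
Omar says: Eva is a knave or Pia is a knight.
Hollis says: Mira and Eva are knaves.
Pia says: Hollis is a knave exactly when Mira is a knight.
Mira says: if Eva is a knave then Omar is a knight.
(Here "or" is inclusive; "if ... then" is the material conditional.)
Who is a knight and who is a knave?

Knights: Omar, Pia, and Mira. Knaves: Eva and Hollis.

Eva (knave): "Pia and Mira are not the same type" — false. ✓
Omar (knight): "Eva is a knave or Pia is a knight" — True. ✓
Hollis is a knave; "Mira and Eva are knaves" is false, as required.
Pia is a knight, so "Hollis is a knave exactly when Mira is a knight" must be True — and it is.
Mira is a knight, so "if Eva is a knave then Omar is a knight" must be True — and it is.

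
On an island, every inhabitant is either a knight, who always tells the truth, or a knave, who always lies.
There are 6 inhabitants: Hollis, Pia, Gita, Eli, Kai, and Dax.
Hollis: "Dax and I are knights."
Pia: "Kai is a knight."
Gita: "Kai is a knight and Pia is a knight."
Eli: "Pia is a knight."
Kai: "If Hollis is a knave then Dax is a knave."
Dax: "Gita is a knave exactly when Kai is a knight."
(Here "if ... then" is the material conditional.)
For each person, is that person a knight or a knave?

Hollis is a knave, Pia is a knight, Gita is a knight, Eli is a knight, Kai is a knight, and Dax is a knave.

Since Hollis is a knave, "Dax and I are knights" needs to be False, which holds.
Since Pia is a knight, "Kai is a knight" needs to be true, which holds.
Gita is a knight, so "Kai is a knight and Pia is a knight" must be true — and it is.
Eli is a knight; "Pia is a knight" is true, as required.
As a knight, Kai's statement "if Hollis is a knave then Dax is a knave" should be true; it is.
Dax (knave): "Gita is a knave exactly when Kai is a knight" — False. ✓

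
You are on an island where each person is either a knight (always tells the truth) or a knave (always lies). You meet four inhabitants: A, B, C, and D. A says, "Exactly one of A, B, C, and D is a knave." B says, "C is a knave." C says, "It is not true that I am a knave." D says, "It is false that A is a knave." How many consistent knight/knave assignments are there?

4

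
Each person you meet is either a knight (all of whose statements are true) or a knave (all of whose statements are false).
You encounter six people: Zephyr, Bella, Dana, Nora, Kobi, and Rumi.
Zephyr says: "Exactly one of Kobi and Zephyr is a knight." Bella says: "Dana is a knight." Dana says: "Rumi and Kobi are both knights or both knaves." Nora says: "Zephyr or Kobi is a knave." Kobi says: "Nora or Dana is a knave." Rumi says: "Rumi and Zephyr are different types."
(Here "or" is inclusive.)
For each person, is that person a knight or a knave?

Zephyr is a knave, Bella is a knight, Dana is a knight, Nora is a knight, Kobi is a knave, and Rumi is a knave.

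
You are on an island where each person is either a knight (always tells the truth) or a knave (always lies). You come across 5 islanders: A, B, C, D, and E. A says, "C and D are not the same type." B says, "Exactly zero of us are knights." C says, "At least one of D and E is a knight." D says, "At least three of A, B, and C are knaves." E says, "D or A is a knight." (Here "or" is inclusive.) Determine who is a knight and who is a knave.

A is a knight, B is a knave, C is a knight, D is a knave, and E is a knight.

Suppose A is a knave. Then A's statement "C and D are not the same type" would have to be false. Checking the 16 ways to assign the others, none is consistent with every speaker.
(For instance, with B=knave, C=knight, D=knave, E=knight, A's claim "C and D are not the same type" comes out true where it would need to be false.)
So A must be a knight, making "C and D are not the same type" true. Taking A=knight, B=knave, C=knight, D=knave, E=knight, each remaining statement checks out:
  B (knave): "exactly zero of us are knights" — false. ✓
  C (knight): "at least one of D and E is a knight" — true. ✓
  D (knave): "at least three of A, B, and C are knaves" — false. ✓
  E (knight): "D or A is a knight" — true. ✓
This is the unique consistent assignment.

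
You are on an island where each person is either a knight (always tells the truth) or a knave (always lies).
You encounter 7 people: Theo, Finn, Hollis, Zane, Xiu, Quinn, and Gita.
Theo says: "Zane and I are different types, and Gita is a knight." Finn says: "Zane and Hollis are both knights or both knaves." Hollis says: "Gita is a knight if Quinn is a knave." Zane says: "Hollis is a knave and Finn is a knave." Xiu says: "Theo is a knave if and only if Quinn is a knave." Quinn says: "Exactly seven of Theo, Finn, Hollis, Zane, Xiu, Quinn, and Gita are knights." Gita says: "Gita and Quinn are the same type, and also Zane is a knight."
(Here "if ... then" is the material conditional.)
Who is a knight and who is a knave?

As a knave, Theo's statement "Zane and I are different types, and Gita is a knight" should be False; it is.
Finn is a knight, so "Zane and Hollis are both knights or both knaves" must be True — and it is.
As a knave, Hollis's statement "Gita is a knight if Quinn is a knave" should be False; it is.
Zane is a knave, and the claim "Hollis is a knave and Finn is a knave" is indeed False.
Since Xiu is a knight, "Theo is a knave if and only if Quinn is a knave" needs to be True, which holds.
Since Quinn is a knave, "exactly seven of Theo, Finn, Hollis, Zane, Xiu, Quinn, and Gita are knights" needs to be False, which holds.
Gita is a knave; "Gita and Quinn are the same type, and also Zane is a knight" is False, as required.

Theo is a knave, Finn is a knight, Hollis is a knave, Zane is a knave, Xiu is a knight, Quinn is a knave, and Gita is a knave.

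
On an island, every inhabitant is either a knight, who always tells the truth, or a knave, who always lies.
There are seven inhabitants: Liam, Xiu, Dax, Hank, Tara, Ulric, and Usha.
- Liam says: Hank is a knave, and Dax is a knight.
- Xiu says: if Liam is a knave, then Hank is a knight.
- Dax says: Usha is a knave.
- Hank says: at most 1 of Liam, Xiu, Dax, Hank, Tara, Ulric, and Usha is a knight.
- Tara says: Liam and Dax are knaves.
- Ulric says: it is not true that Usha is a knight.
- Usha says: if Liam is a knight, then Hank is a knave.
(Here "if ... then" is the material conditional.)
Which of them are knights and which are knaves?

Liam is a knave; "Hank is a knave, and Dax is a knight" is false, as required.
As a knave, Xiu's statement "if Liam is a knave, then Hank is a knight" should be false; it is.
Dax is a knave; "Usha is a knave" is false, as required.
Hank (knave): "at most 1 of Liam, Xiu, Dax, Hank, Tara, Ulric, and Usha is a knight" — false. ✓
Tara is a knight, and the claim "Liam and Dax are knaves" is indeed true.
Ulric is a knave; "it is not true that Usha is a knight" is false, as required.
Usha is a knight, so "if Liam is a knight, then Hank is a knave" must be true — and it is.

Knights: Tara and Usha. Knaves: Liam, Xiu, Dax, Hank, and Ulric.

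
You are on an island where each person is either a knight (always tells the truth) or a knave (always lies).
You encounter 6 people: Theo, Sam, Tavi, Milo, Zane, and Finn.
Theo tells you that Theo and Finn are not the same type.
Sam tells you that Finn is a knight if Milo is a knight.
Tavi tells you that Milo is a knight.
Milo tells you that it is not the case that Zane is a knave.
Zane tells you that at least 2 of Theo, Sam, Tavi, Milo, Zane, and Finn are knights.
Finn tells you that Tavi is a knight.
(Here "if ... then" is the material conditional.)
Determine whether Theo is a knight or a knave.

Consistent assignments: {Theo=knave, Sam=knight, Tavi=knave, Milo=knave, Zane=knave, Finn=knave}
In every consistent assignment, Theo is a knave.

Theo is a knave.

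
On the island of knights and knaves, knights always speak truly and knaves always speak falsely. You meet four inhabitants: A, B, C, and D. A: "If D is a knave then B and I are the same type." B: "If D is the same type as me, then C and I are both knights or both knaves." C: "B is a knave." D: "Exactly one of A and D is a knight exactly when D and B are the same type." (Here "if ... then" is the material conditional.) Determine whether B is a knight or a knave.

Consistent assignments: {A=knight, B=knight, C=knave, D=knave}
In every consistent assignment, B is a knight.

B is a knight.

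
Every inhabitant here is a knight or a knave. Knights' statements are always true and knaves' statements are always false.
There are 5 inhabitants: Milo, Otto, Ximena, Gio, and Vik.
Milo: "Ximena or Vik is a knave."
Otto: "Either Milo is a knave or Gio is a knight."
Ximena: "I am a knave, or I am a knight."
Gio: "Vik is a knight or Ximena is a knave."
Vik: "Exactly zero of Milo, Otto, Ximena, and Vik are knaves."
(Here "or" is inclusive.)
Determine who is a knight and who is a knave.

Milo is a knight, Otto is a knave, Ximena is a knight, Gio is a knave, and Vik is a knave.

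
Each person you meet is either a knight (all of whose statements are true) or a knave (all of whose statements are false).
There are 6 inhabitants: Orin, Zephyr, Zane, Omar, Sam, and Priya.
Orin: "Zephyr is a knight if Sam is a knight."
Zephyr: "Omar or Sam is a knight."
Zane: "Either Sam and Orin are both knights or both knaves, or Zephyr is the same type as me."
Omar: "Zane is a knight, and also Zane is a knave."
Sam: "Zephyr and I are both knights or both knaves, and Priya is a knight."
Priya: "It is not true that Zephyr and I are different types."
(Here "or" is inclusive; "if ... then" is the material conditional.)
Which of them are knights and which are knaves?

Orin is a knight, Zephyr is a knight, Zane is a knight, Omar is a knave, Sam is a knight, and Priya is a knight.

Orin is a knight; "Zephyr is a knight if Sam is a knight" is true, as required.
Zephyr (knight): "Omar or Sam is a knight" — true. ✓
Zane is a knight, and the claim "either Sam and Orin are both knights or both knaves, or Zephyr is the same type as me" is indeed true.
Omar is a knave, so "Zane is a knight, and also Zane is a knave" must be False — and it is.
Sam (knight): "Zephyr and I are both knights or both knaves, and Priya is a knight" — true. ✓
Since Priya is a knight, "it is not true that Zephyr and I are different types" needs to be true, which holds.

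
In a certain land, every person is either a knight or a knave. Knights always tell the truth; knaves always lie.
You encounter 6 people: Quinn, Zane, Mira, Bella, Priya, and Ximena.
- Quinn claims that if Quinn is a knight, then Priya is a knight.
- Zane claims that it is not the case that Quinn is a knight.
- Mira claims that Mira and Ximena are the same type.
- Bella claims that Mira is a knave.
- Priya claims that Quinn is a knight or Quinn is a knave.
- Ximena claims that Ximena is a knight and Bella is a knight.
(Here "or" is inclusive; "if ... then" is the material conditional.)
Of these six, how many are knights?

The unique consistent assignment is Quinn=knight, Zane=knave, Mira=knave, Bella=knight, Priya=knight, Ximena=knight.
That has 4 knights.

4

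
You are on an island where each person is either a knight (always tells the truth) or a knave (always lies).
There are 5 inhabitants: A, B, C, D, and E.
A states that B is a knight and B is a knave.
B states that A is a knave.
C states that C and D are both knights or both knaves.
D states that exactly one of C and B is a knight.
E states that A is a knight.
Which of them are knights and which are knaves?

Suppose A is a knight. Then A's statement "B is a knight and B is a knave" would have to be true. Checking the 16 ways to assign the others, none is consistent with every speaker.
(For instance, with B=knight, C=knave, D=knight, E=knave, A's claim "B is a knight and B is a knave" comes out false where it would need to be true.)
So A must be a knave, making "B is a knight and B is a knave" false. Taking A=knave, B=knight, C=knave, D=knight, E=knave, each remaining statement checks out:
  B (knight): "A is a knave" — true. ✓
  C (knave): "C and D are both knights or both knaves" — false. ✓
  D (knight): "exactly one of C and B is a knight" — true. ✓
  E (knave): "A is a knight" — false. ✓
This is the unique consistent assignment.

A is a knave, B is a knight, C is a knave, D is a knight, and E is a knave.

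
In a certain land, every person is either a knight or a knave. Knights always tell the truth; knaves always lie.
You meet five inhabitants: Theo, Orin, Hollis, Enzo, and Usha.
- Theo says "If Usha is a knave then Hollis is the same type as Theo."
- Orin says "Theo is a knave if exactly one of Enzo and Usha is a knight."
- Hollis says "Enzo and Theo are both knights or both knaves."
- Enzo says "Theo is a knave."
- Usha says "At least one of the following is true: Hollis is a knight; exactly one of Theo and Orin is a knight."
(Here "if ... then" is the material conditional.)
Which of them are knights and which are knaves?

Theo is a knight, Orin is a knave, Hollis is a knave, Enzo is a knave, and Usha is a knight.

Theo is a knight; "if Usha is a knave then Hollis is the same type as Theo" is true, as required.
Orin (knave): "Theo is a knave if exactly one of Enzo and Usha is a knight" — False. ✓
Hollis is a knave, and the claim "Enzo and Theo are both knights or both knaves" is indeed False.
Enzo (knave): "Theo is a knave" — False. ✓
Since Usha is a knight, "at least one of the following is true: Hollis is a knight; exactly one of Theo and Orin is a knight" needs to be true, which holds.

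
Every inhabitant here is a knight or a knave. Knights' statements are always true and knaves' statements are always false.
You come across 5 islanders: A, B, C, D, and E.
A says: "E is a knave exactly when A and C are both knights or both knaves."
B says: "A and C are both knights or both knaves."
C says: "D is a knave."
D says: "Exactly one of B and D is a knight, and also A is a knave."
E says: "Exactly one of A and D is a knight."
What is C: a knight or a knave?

C is a knight.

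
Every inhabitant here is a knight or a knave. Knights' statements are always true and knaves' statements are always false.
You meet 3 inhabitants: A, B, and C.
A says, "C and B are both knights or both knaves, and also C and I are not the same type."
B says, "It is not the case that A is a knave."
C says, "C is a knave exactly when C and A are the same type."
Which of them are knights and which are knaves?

Knights: C. Knaves: A and B.

Suppose A is a knight. Then A's statement "C and B are both knights or both knaves, and also C and I are not the same type" would have to be true. Checking the 4 ways to assign the others, none is consistent with every speaker.
(For instance, with B=knave, C=knight, A's claim "C and B are both knights or both knaves, and also C and I are not the same type" comes out false where it would need to be true.)
So A must be a knave, making "C and B are both knights or both knaves, and also C and I are not the same type" false. Taking A=knave, B=knave, C=knight, each remaining statement checks out:
  B (knave): "it is not the case that A is a knave" — false. ✓
  C (knight): "C is a knave exactly when C and A are the same type" — true. ✓
This is the unique consistent assignment.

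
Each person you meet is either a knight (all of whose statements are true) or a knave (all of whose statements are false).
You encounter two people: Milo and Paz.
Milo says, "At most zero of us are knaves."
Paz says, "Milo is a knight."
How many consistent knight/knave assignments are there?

2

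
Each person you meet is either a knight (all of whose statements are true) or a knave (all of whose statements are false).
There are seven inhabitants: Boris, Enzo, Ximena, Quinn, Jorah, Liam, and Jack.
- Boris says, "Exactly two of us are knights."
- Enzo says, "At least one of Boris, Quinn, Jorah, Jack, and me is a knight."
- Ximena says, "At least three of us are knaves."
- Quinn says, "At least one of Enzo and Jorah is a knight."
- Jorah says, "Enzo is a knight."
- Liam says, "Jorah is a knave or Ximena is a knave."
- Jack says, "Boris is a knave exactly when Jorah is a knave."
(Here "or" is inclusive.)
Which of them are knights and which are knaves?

Boris is a knave, Enzo is a knight, Ximena is a knight, Quinn is a knight, Jorah is a knight, Liam is a knave, and Jack is a knave.

As a knave, Boris's statement "exactly two of us are knights" should be false; it is.
As a knight, Enzo's statement "at least one of Boris, Quinn, Jorah, Jack, and me is a knight" should be True; it is.
Ximena is a knight; "at least three of us are knaves" is True, as required.
Since Quinn is a knight, "at least one of Enzo and Jorah is a knight" needs to be True, which holds.
As a knight, Jorah's statement "Enzo is a knight" should be True; it is.
As a knave, Liam's statement "Jorah is a knave or Ximena is a knave" should be false; it is.
Since Jack is a knave, "Boris is a knave exactly when Jorah is a knave" needs to be false, which holds.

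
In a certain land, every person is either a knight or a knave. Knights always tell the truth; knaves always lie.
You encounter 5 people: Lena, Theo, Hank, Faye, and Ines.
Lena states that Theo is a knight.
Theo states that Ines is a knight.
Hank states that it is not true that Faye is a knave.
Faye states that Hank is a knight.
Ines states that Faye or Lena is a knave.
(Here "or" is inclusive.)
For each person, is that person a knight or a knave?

Knights: Lena, Theo, and Ines. Knaves: Hank and Faye.

Suppose Lena is a knave. Then Lena's statement "Theo is a knight" would have to be false. Checking the 16 ways to assign the others, none is consistent with every speaker.
(For instance, with Theo=knight, Hank=knave, Faye=knave, Ines=knight, Lena's claim "Theo is a knight" comes out true where it would need to be false.)
So Lena must be a knight, making "Theo is a knight" true. Taking Lena=knight, Theo=knight, Hank=knave, Faye=knave, Ines=knight, each remaining statement checks out:
  Theo (knight): "Ines is a knight" — true. ✓
  Hank (knave): "it is not true that Faye is a knave" — false. ✓
  Faye (knave): "Hank is a knight" — false. ✓
  Ines (knight): "Faye or Lena is a knave" — true. ✓
This is the unique consistent assignment.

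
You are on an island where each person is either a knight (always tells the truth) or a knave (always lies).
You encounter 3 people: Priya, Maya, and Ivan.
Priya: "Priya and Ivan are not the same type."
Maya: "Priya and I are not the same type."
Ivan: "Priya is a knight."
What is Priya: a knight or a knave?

Priya is a knave.

Consistent assignments: {Priya=knave, Maya=knight, Ivan=knave}; {Priya=knave, Maya=knave, Ivan=knave}
In every consistent assignment, Priya is a knave.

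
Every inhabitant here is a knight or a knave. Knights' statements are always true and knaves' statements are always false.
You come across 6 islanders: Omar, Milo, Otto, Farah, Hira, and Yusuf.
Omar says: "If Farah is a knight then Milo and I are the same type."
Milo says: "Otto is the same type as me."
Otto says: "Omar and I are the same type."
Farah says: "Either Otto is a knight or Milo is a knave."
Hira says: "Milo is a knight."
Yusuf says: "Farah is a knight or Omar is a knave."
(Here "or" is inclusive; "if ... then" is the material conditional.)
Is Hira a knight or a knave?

Hira is a knight.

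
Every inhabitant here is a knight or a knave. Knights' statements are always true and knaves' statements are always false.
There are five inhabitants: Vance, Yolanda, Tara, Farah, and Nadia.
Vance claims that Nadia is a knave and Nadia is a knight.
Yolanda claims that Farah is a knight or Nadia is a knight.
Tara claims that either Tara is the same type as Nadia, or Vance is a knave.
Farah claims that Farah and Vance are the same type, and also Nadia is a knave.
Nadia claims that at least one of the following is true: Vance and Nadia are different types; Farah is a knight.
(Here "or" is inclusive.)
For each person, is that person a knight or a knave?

Knights: Yolanda, Tara, and Nadia. Knaves: Vance and Farah.

Suppose Vance is a knight. Then Vance's statement "Nadia is a knave and Nadia is a knight" would have to be true. Checking the 16 ways to assign the others, none is consistent with every speaker.
(For instance, with Yolanda=knight, Tara=knight, Farah=knave, Nadia=knight, Vance's claim "Nadia is a knave and Nadia is a knight" comes out false where it would need to be true.)
So Vance must be a knave, making "Nadia is a knave and Nadia is a knight" false. Taking Vance=knave, Yolanda=knight, Tara=knight, Farah=knave, Nadia=knight, each remaining statement checks out:
  Yolanda (knight): "Farah is a knight or Nadia is a knight" — true. ✓
  Tara (knight): "either Tara is the same type as Nadia, or Vance is a knave" — true. ✓
  Farah (knave): "Farah and Vance are the same type, and also Nadia is a knave" — false. ✓
  Nadia (knight): "at least one of the following is true: Vance and Nadia are different types; Farah is a knight" — true. ✓
This is the unique consistent assignment.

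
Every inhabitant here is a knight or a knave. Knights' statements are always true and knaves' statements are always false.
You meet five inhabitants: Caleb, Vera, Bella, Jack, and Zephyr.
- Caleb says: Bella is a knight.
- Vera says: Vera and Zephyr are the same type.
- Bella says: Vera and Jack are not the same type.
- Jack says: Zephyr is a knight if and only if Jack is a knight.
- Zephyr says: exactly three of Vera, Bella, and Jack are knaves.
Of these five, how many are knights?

The unique consistent assignment is Caleb=knave, Vera=knave, Bella=knave, Jack=knave, Zephyr=knight.
That has 1 knight.

1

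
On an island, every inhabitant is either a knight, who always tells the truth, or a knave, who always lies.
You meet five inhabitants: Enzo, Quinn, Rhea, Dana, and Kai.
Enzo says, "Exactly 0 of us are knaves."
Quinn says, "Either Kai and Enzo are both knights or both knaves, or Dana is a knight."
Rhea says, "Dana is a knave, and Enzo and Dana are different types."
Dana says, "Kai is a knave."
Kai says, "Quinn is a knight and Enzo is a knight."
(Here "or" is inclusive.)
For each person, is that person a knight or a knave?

Knights: Quinn and Dana. Knaves: Enzo, Rhea, and Kai.

As a knave, Enzo's statement "exactly 0 of us are knaves" should be False; it is.
Quinn is a knight; "either Kai and Enzo are both knights or both knaves, or Dana is a knight" is True, as required.
Rhea is a knave, and the claim "Dana is a knave, and Enzo and Dana are different types" is indeed False.
Dana is a knight, so "Kai is a knave" must be True — and it is.
Kai is a knave; "Quinn is a knight and Enzo is a knight" is False, as required.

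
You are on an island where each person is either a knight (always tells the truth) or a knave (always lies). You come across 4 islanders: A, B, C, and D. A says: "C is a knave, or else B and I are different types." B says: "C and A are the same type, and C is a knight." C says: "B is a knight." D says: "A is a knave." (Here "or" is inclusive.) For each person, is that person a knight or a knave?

A is a knight, B is a knave, C is a knave, and D is a knave.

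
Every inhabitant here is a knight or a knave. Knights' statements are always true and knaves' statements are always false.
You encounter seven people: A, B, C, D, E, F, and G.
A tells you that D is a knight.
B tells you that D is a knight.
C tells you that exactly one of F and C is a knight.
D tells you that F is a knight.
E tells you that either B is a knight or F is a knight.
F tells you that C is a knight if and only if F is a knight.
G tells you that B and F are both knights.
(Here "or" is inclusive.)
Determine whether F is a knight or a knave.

F is a knave.

Consistent assignments: {A=knave, B=knave, C=knight, D=knave, E=knave, F=knave, G=knave}
In every consistent assignment, F is a knave.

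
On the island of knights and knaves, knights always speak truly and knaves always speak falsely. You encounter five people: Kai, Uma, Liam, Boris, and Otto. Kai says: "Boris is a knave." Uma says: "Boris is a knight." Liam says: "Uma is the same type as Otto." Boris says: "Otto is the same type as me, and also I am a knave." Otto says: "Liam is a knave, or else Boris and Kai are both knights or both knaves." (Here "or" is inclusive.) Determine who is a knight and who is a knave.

Kai is a knight, Uma is a knave, Liam is a knave, Boris is a knave, and Otto is a knight.

Kai is a knight, and the claim "Boris is a knave" is indeed true.
Uma is a knave, so "Boris is a knight" must be false — and it is.
Since Liam is a knave, "Uma is the same type as Otto" needs to be false, which holds.
Boris (knave): "Otto is the same type as me, and also I am a knave" — false. ✓
Otto (knight): "Liam is a knave, or else Boris and Kai are both knights or both knaves" — true. ✓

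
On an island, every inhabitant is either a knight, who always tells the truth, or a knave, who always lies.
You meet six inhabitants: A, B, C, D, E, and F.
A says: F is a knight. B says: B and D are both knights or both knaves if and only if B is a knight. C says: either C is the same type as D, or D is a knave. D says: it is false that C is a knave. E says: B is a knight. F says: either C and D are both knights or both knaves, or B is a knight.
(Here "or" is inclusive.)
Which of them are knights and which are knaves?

Since A is a knight, "F is a knight" needs to be True, which holds.
B is a knight; "B and D are both knights or both knaves if and only if B is a knight" is True, as required.
C is a knight, and the claim "either C is the same type as D, or D is a knave" is indeed True.
D is a knight, so "it is false that C is a knave" must be True — and it is.
E (knight): "B is a knight" — True. ✓
Since F is a knight, "either C and D are both knights or both knaves, or B is a knight" needs to be True, which holds.

A is a knight, B is a knight, C is a knight, D is a knight, E is a knight, and F is a knight.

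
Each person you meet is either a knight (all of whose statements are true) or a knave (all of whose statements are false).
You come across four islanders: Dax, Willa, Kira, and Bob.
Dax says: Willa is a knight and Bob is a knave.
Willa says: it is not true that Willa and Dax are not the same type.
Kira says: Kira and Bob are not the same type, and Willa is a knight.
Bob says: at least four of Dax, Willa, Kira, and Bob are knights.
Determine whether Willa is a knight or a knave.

Consistent assignments: {Dax=knight, Willa=knight, Kira=knight, Bob=knave}; {Dax=knight, Willa=knight, Kira=knave, Bob=knave}
In every consistent assignment, Willa is a knight.

Willa is a knight.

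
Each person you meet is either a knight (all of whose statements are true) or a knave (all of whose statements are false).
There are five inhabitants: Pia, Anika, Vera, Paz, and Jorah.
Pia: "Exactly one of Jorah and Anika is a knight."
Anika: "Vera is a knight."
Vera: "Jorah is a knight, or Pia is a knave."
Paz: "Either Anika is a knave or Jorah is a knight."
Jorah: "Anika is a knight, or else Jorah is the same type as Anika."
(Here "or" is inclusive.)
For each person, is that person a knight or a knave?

Pia is a knave, Anika is a knight, Vera is a knight, Paz is a knight, and Jorah is a knight.

As a knave, Pia's statement "exactly one of Jorah and Anika is a knight" should be false; it is.
As a knight, Anika's statement "Vera is a knight" should be true; it is.
Vera is a knight, so "Jorah is a knight, or Pia is a knave" must be true — and it is.
Since Paz is a knight, "either Anika is a knave or Jorah is a knight" needs to be true, which holds.
As a knight, Jorah's statement "Anika is a knight, or else Jorah is the same type as Anika" should be true; it is.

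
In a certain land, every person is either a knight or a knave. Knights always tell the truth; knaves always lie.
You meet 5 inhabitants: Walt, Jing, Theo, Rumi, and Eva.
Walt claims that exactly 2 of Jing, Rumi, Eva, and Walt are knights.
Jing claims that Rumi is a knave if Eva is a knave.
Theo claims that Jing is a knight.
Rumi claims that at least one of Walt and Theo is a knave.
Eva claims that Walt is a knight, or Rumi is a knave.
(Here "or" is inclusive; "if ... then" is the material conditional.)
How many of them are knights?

The unique consistent assignment is Walt=knave, Jing=knave, Theo=knave, Rumi=knight, Eva=knave.
That has 1 knight.

1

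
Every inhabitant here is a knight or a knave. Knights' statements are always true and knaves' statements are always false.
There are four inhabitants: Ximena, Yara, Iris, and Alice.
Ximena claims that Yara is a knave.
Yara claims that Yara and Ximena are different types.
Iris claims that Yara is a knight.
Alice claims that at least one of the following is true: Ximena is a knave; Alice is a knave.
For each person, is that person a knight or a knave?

Ximena is a knave, Yara is a knight, Iris is a knight, and Alice is a knight.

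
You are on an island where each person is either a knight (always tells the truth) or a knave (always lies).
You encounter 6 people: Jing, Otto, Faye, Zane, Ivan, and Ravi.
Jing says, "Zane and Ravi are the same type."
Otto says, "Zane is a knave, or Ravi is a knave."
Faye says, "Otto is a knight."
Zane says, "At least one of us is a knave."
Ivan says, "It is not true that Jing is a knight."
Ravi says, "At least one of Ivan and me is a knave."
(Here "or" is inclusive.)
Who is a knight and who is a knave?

Knights: Jing, Zane, and Ravi. Knaves: Otto, Faye, and Ivan.

Jing is a knight, so "Zane and Ravi are the same type" must be true — and it is.
Since Otto is a knave, "Zane is a knave, or Ravi is a knave" needs to be false, which holds.
As a knave, Faye's statement "Otto is a knight" should be false; it is.
Since Zane is a knight, "at least one of us is a knave" needs to be true, which holds.
Ivan is a knave, so "it is not true that Jing is a knight" must be false — and it is.
Ravi is a knight, and the claim "at least one of Ivan and me is a knave" is indeed true.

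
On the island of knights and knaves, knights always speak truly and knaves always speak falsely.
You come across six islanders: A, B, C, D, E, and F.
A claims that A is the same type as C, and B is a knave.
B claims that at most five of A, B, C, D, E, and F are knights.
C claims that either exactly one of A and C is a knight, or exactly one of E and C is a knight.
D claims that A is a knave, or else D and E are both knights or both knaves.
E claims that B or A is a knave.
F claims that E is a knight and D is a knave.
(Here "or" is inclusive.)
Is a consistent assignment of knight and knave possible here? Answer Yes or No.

Yes

One consistent assignment: A=knave, B=knight, C=knight, D=knight, E=knight, F=knave.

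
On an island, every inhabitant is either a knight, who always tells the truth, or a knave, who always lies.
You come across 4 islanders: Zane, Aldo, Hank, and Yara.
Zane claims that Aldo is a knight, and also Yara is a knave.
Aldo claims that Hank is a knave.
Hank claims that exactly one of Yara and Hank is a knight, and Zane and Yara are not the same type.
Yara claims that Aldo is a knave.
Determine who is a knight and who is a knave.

Knights: Zane and Aldo. Knaves: Hank and Yara.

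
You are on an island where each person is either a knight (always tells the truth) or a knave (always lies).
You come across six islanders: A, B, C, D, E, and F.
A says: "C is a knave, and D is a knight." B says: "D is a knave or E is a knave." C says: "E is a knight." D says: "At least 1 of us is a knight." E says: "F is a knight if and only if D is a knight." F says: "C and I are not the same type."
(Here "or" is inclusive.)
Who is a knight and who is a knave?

A is a knight, and the claim "C is a knave, and D is a knight" is indeed True.
B is a knight, so "D is a knave or E is a knave" must be True — and it is.
C is a knave, so "E is a knight" must be false — and it is.
D (knight): "at least 1 of us is a knight" — True. ✓
Since E is a knave, "F is a knight if and only if D is a knight" needs to be false, which holds.
F is a knave; "C and I are not the same type" is false, as required.

A is a knight, B is a knight, C is a knave, D is a knight, E is a knave, and F is a knave.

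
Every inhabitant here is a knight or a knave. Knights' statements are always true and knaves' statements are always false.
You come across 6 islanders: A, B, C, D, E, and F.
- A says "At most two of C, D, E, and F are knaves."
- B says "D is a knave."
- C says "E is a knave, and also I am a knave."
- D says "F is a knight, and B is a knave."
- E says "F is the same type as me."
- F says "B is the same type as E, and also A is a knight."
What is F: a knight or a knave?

F is a knight.

Consistent assignments: {A=knight, B=knight, C=knave, D=knave, E=knight, F=knight}
In every consistent assignment, F is a knight.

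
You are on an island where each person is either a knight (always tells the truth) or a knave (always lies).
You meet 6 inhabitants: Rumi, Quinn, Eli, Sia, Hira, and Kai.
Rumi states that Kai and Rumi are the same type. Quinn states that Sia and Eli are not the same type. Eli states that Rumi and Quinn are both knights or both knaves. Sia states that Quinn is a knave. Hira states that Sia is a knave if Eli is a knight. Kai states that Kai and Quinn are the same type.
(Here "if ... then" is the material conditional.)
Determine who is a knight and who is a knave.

Rumi is a knight, Quinn is a knight, Eli is a knight, Sia is a knave, Hira is a knight, and Kai is a knight.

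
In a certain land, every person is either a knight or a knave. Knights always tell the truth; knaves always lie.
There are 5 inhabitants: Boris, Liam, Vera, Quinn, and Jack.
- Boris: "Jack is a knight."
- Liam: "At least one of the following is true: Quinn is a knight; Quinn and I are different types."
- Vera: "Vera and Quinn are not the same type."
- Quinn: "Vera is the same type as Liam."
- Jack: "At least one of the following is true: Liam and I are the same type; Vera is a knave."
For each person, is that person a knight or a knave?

Boris is a knight, Liam is a knight, Vera is a knave, Quinn is a knave, and Jack is a knight.

Suppose Boris is a knave. Then Boris's statement "Jack is a knight" would have to be false. Checking the 16 ways to assign the others, none is consistent with every speaker.
(For instance, with Liam=knight, Vera=knave, Quinn=knave, Jack=knight, Boris's claim "Jack is a knight" comes out true where it would need to be false.)
So Boris must be a knight, making "Jack is a knight" true. Taking Boris=knight, Liam=knight, Vera=knave, Quinn=knave, Jack=knight, each remaining statement checks out:
  Liam (knight): "at least one of the following is true: Quinn is a knight; Quinn and I are different types" — true. ✓
  Vera (knave): "Vera and Quinn are not the same type" — false. ✓
  Quinn (knave): "Vera is the same type as Liam" — false. ✓
  Jack (knight): "at least one of the following is true: Liam and I are the same type; Vera is a knave" — true. ✓
This is the unique consistent assignment.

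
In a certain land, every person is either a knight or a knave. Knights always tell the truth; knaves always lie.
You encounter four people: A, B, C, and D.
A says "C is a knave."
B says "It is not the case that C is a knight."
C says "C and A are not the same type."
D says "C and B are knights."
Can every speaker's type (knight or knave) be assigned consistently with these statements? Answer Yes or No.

One consistent assignment: A=knave, B=knave, C=knight, D=knave.

Yes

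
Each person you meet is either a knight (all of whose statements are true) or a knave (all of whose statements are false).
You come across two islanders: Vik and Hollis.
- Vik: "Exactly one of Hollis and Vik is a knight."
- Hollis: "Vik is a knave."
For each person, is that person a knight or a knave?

Vik is a knight and Hollis is a knave.

Since Vik is a knight, "exactly one of Hollis and Vik is a knight" needs to be True, which holds.
As a knave, Hollis's statement "Vik is a knave" should be False; it is.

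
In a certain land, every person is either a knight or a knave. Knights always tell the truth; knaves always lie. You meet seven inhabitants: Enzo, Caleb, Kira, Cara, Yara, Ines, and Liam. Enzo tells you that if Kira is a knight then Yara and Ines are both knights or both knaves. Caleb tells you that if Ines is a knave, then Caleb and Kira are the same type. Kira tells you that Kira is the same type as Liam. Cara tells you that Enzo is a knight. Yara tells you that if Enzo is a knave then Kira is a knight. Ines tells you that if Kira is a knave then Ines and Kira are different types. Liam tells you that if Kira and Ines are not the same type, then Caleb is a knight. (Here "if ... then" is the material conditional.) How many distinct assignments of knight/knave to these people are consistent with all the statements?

2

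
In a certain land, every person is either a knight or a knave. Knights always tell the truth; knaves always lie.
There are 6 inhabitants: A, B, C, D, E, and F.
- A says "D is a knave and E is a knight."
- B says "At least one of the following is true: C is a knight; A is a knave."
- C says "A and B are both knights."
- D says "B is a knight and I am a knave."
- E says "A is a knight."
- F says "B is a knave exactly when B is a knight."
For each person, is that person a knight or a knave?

A (knight): "D is a knave and E is a knight" — true. ✓
B is a knave; "at least one of the following is true: C is a knight; A is a knave" is False, as required.
C is a knave, so "A and B are both knights" must be False — and it is.
As a knave, D's statement "B is a knight and I am a knave" should be False; it is.
Since E is a knight, "A is a knight" needs to be true, which holds.
Since F is a knave, "B is a knave exactly when B is a knight" needs to be False, which holds.

A is a knight, B is a knave, C is a knave, D is a knave, E is a knight, and F is a knave.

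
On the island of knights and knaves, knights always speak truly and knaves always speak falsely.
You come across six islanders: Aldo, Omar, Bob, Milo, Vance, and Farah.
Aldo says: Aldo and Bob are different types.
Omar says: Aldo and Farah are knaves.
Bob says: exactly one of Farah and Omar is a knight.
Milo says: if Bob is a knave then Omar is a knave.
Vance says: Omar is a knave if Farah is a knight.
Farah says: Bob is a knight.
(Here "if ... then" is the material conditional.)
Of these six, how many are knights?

The unique consistent assignment is Aldo=knight, Omar=knave, Bob=knave, Milo=knight, Vance=knight, Farah=knave.
That has 3 knights.

3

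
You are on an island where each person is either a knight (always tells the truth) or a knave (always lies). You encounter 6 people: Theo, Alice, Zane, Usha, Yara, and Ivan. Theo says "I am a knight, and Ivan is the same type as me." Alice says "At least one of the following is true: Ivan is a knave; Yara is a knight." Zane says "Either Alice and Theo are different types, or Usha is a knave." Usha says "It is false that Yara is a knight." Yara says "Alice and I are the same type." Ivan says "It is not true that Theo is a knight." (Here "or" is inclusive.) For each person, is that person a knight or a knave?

Theo is a knave; "I am a knight, and Ivan is the same type as me" is false, as required.
Alice is a knight; "at least one of the following is true: Ivan is a knave; Yara is a knight" is True, as required.
Zane is a knight, so "either Alice and Theo are different types, or Usha is a knave" must be True — and it is.
Usha is a knave, and the claim "it is false that Yara is a knight" is indeed false.
As a knight, Yara's statement "Alice and I are the same type" should be True; it is.
Ivan is a knight, so "it is not true that Theo is a knight" must be True — and it is.

Theo is a knave, Alice is a knight, Zane is a knight, Usha is a knave, Yara is a knight, and Ivan is a knight.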